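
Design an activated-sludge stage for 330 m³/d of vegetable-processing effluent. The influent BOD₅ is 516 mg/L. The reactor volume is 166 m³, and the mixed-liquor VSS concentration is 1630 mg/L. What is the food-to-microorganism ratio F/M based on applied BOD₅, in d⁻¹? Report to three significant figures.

Food-to-microorganism ratio F/M = Q S₀ / (V X) = 330 × 516 / (166.0 × 1630) = 0.6293 d⁻¹.

F/M ≈ 0.629 d⁻¹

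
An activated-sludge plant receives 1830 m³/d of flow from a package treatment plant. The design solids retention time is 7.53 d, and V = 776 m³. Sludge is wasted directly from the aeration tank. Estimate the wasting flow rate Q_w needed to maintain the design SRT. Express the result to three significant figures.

Q_w ≈ 103 m³/d

Wasting from the aeration tank: Q_w = V / θ_c = 776.0 / 7.53 = 103.1 m³/d.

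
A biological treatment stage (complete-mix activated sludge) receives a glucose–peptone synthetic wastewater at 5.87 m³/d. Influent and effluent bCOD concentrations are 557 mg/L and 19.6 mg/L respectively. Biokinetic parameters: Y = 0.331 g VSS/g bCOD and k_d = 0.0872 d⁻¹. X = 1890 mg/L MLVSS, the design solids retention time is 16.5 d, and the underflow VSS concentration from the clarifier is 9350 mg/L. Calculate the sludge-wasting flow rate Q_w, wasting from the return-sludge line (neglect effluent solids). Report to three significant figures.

Q_w ≈ 0.0458 m³/d

Steady-state biomass mass balance: V·X·(1 + k_d·θ_c) = Y·Q·(S₀ − S)·θ_c, so V = 0.331 × 5.87 × (557 − 19.6) × 16.5 / [1890 × (1 + 0.0872 × 16.5)] = 1.72×10^4 / 4609 = 3.738 m³.
Wasting from the return line (neglecting effluent solids): Q_w = V·X / (θ_c·X_r) = 3.738 × 1890 / (16.5 × 9350) = 0.04579 m³/d.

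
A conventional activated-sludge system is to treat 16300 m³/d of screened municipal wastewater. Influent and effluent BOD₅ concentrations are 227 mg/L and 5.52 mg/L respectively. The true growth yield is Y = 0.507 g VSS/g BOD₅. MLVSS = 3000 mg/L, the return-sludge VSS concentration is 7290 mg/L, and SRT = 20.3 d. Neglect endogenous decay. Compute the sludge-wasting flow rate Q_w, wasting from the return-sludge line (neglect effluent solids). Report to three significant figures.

Q_w ≈ 251 m³/d

V·X = Y·Q·ΔS·θ_c gives V = 0.507 × 16300 × (227 − 5.52) × 20.3 / 3000 = 12385 m³.
θ_c = V·X/(Q_w·X_r) when wasting from the recycle, so Q_w = V·X/(θ_c·X_r) = 12385 × 3000 / (20.3 × 7290) = 251.1 m³/d.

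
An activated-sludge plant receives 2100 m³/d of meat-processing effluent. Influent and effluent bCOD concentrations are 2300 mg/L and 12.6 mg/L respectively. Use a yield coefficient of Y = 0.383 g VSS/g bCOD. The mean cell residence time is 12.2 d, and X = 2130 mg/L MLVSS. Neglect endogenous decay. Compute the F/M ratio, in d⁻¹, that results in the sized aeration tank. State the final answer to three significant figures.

With k_d = 0 the design equation reduces to V = Y Q (S₀−S) θ_c / X = 0.383 × 2100 × (2300 − 12.6) × 12.2 / 2130 = 10538 m³.
F/M = Q·S₀ / (V·X) = 2100 × 2300 / (10538 × 2130) = 0.2152 g bCOD·(g VSS·d)⁻¹.

F/M ≈ 0.215 d⁻¹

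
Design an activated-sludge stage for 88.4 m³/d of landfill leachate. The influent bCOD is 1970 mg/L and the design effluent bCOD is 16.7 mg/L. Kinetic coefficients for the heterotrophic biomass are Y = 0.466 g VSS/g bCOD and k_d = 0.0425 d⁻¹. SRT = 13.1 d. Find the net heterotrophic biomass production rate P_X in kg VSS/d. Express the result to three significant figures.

Observed yield with endogenous decay: Y_obs = Y / (1 + k_d·θ_c) = 0.466 / (1 + 0.0425 × 13.1) = 0.466 / 1.557 = 0.2993 g VSS/g bCOD.
Substrate removed = Q·(S₀ − S) = 88.4 m³/d × (1970 − 16.7) g/m³ = 1.73×10^5 g/d = 172.7 kg/d.
Biomass produced: P_X = Y_obs·Q·ΔS = 0.2993 × 172.7 ≈ 51.69 kg VSS/d.

P_X ≈ 51.7 kg VSS/d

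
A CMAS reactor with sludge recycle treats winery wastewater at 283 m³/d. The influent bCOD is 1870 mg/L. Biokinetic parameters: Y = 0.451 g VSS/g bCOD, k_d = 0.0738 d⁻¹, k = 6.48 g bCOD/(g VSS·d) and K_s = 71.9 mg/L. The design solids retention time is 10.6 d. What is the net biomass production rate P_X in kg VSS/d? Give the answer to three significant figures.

P_X ≈ 134 kg VSS/d

Effluent substrate depends only on kinetics and SRT: S = K_s(1 + k_d θ_c) / [θ_c(Yk − k_d) − 1] = 71.9 × (1 + 0.0738 × 10.6) / [10.6 × (0.451 × 6.48 − 0.0738) − 1] = 128.1 / 29.20 = 4.389 mg/L.
Correct the yield for decay: Y_obs = Y/(1 + k_d θ_c) = 0.451 / (1 + 0.0738 × 10.6) = 0.451 / 1.782 = 0.2530.
Q·(S₀ − S) = 283 × (1870 − 4.39) × 10⁻³ = 528.0 kg/d removed.
So the net sludge growth is P_X = 0.2530 × 528.0 = 133.6 kg VSS/d.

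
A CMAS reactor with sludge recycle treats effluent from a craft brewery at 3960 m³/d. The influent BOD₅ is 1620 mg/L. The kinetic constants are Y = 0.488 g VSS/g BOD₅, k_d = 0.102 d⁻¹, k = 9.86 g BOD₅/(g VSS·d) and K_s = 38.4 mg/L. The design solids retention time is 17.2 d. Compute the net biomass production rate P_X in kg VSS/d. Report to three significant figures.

P_X ≈ 1140 kg VSS/d

For a completely mixed reactor with recycle the Lawrence–McCarty relation gives S = K_s·(1 + k_d·θ_c) / [θ_c·(Y·k − k_d) − 1] = 38.4 × (1 + 0.102 × 17.2) / [17.2 × (0.488 × 9.86 − 0.102) − 1] = 105.8 / 80.01 = 1.322 mg/L.
Observed yield with endogenous decay: Y_obs = Y / (1 + k_d·θ_c) = 0.488 / (1 + 0.102 × 17.2) = 0.488 / 2.754 = 0.1772 g VSS/g BOD₅.
Q·(S₀ − S) = 3960 × (1620 − 1.32) × 10⁻³ = 6410 kg/d removed.
So the net sludge growth is P_X = 0.1772 × 6410 = 1136 kg VSS/d.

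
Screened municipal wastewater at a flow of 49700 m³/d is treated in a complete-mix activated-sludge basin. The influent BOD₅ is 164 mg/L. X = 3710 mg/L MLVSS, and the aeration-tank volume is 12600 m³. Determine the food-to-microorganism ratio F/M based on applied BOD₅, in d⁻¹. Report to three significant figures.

Food-to-microorganism ratio F/M = Q S₀ / (V X) = 49700 × 164 / (12600 × 3710) = 0.1744 d⁻¹.

F/M ≈ 0.174 d⁻¹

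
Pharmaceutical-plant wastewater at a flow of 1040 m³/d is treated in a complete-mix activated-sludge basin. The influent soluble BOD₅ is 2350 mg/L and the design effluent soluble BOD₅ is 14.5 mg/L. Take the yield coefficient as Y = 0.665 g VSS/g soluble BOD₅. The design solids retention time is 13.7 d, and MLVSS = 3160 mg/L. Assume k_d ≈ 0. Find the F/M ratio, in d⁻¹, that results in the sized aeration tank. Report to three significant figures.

With k_d = 0 the design equation reduces to V = Y Q (S₀−S) θ_c / X = 0.665 × 1040 × (2350 − 14.5) × 13.7 / 3160 = 7003 m³.
Food-to-microorganism ratio F/M = Q S₀ / (V X) = 1040 × 2350 / (7003 × 3160) = 0.1104 d⁻¹.

F/M ≈ 0.110 d⁻¹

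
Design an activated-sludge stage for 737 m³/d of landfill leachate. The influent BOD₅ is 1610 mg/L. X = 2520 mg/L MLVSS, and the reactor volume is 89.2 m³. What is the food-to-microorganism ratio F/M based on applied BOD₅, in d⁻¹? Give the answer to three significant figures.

F/M ≈ 5.28 d⁻¹

Food-to-microorganism ratio F/M = Q S₀ / (V X) = 737 × 1610 / (89.20 × 2520) = 5.279 d⁻¹.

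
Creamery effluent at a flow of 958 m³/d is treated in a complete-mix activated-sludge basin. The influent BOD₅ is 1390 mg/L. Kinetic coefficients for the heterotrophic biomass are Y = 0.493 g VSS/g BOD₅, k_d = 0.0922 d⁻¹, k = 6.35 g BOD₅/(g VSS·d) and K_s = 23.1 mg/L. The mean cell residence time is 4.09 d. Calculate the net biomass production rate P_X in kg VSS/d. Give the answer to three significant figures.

P_X ≈ 476 kg VSS/d

From the Monod/SRT balance for a CMAS, S = K_s·(1+k_d θ_c)/[θ_c·(Y k − k_d) − 1] = 23.1 × (1 + 0.0922 × 4.09) / [4.09 × (0.493 × 6.35 − 0.0922) − 1] = 31.81 / 11.43 = 2.784 mg/L.
Correct the yield for decay: Y_obs = Y/(1 + k_d θ_c) = 0.493 / (1 + 0.0922 × 4.09) = 0.493 / 1.377 = 0.3580.
ΔS = 1390 − 2.78 = 1387 mg/L, so the substrate removal rate is 958 × 1387/1000 = 1329 kg BOD₅/d.
Biomass produced: P_X = Y_obs·Q·ΔS = 0.3580 × 1329 ≈ 475.8 kg VSS/d.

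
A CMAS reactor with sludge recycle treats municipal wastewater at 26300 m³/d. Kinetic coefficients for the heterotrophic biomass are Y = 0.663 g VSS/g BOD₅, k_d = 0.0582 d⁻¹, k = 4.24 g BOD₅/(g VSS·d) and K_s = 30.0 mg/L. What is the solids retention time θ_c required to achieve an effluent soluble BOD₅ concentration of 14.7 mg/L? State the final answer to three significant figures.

Specific growth rate at S = 14.7 mg/L: μ = YkS/(K_s+S) = 0.663·4.24·14.7/(30.0+14.7) = 0.9245 d⁻¹.
1/θ_c = 0.9245 − 0.0582 = 0.8663 d⁻¹, so θ_c = 1.154 d.

θ_c ≈ 1.15 d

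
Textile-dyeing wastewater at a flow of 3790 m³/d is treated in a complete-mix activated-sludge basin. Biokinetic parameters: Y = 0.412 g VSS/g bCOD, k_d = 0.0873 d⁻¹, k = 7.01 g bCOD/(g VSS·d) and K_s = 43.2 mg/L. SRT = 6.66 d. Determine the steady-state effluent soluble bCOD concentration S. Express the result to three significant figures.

S ≈ 3.87 mg/L

Effluent substrate depends only on kinetics and SRT: S = K_s(1 + k_d θ_c) / [θ_c(Yk − k_d) − 1] = 43.2 × (1 + 0.0873 × 6.66) / [6.66 × (0.412 × 7.01 − 0.0873) − 1] = 68.32 / 17.65 = 3.870 mg/L.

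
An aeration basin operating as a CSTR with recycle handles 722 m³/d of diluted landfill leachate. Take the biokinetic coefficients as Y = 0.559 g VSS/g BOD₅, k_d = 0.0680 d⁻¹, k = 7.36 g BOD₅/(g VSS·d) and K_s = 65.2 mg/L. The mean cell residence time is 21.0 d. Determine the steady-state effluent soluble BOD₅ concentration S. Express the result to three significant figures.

For a completely mixed reactor with recycle the Lawrence–McCarty relation gives S = K_s·(1 + k_d·θ_c) / [θ_c·(Y·k − k_d) − 1] = 65.2 × (1 + 0.0680 × 21.0) / [21.0 × (0.559 × 7.36 − 0.0680) − 1] = 158.3 / 83.97 = 1.885 mg/L.

S ≈ 1.89 mg/L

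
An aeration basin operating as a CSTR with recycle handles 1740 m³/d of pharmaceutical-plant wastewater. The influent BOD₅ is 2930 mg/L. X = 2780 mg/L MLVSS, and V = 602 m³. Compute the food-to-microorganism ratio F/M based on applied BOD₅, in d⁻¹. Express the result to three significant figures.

F/M ≈ 3.05 d⁻¹

F/M = Q·S₀ / (V·X) = 1740 × 2930 / (602.0 × 2780) = 3.046 g BOD₅·(g VSS·d)⁻¹.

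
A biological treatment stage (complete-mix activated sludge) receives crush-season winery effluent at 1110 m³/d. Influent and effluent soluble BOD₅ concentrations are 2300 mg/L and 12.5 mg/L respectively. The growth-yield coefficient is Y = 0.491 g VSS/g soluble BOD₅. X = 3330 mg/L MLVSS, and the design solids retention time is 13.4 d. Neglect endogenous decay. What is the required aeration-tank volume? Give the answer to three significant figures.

With k_d = 0 the design equation reduces to V = Y Q (S₀−S) θ_c / X = 0.491 × 1110 × (2300 − 12.5) × 13.4 / 3330 = 5017 m³.

V ≈ 5020 m³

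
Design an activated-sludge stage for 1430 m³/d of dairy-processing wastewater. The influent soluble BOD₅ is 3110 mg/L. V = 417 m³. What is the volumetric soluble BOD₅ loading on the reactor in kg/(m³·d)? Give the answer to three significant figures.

Volumetric loading L_v = Q·S₀ / V = 1430 × 3110 g/m³ / 417.0 m³ = 10665 g/(m³·d) = 10.66 kg soluble BOD₅/(m³·d).

L_v ≈ 10.7 kg soluble BOD₅/(m³·d)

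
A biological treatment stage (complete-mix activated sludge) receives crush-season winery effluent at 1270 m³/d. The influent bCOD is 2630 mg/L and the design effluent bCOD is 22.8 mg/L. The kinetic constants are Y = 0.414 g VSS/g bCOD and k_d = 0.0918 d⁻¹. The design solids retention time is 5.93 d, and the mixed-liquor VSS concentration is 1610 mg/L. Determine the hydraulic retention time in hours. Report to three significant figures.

From the SRT design equation V = Y Q (S₀−S) θ_c / [X (1 + k_d θ_c)] = 0.414 × 1270 × (2630 − 22.8) × 5.93 / [1610 × (1 + 0.0918 × 5.93)] = 8.13×10^6 / 2486 = 3269 m³.
Hydraulic retention time τ = V/Q = 3269 / 1270 = 2.574 d = 61.78 h.

τ ≈ 61.8 h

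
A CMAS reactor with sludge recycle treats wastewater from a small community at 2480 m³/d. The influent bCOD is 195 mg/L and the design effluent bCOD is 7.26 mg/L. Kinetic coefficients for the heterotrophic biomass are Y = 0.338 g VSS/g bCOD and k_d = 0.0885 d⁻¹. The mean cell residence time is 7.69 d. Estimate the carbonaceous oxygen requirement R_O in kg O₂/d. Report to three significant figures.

Observed yield with endogenous decay: Y_obs = Y / (1 + k_d·θ_c) = 0.338 / (1 + 0.0885 × 7.69) = 0.338 / 1.681 = 0.2011 g VSS/g bCOD.
Q·(S₀ − S) = 2480 × (195 − 7.26) × 10⁻³ = 465.6 kg/d removed.
Biomass synthesised: P_X = Y_obs × 465.6 = 93.64 kg VSS/d.
R_O = Q·(S₀ − S) − 1.42·P_X = 465.6 − 1.42 × 93.64 = 332.6 kg O₂/d.

R_O ≈ 333 kg O₂/d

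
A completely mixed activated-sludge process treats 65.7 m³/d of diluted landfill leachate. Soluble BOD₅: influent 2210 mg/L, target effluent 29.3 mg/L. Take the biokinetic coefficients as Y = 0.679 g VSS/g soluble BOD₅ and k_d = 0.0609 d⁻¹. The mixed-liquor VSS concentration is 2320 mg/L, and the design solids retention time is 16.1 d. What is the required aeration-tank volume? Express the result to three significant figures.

V ≈ 341 m³

From the SRT design equation V = Y Q (S₀−S) θ_c / [X (1 + k_d θ_c)] = 0.679 × 65.7 × (2210 − 29.3) × 16.1 / [2320 × (1 + 0.0609 × 16.1)] = 1.57×10^6 / 4595 = 340.9 m³.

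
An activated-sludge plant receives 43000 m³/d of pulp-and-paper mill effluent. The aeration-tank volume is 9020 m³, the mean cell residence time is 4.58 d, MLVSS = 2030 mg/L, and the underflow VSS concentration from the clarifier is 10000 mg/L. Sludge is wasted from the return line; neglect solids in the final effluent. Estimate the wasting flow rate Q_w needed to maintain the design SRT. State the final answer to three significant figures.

Q_w ≈ 400 m³/d

Q_w = (V·X)/(θ_c X_r) = 9020 × 2030 / (4.58 × 10000) = 399.8 m³/d.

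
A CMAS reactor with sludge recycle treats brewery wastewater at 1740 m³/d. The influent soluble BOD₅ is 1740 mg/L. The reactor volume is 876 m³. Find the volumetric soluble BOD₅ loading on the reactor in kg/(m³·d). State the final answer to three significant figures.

L_v ≈ 3.46 kg soluble BOD₅/(m³·d)

L_v = Q S₀ / V = 1740 × 1740 × 10⁻³ / 876.0 = 3.456 kg/(m³·d).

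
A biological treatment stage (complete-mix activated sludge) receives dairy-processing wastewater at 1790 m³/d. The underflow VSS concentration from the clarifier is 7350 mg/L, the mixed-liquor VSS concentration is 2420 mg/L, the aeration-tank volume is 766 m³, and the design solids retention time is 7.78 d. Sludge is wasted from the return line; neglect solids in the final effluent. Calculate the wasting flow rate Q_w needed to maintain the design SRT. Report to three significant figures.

Wasting from the return line (neglecting effluent solids): Q_w = V·X / (θ_c·X_r) = 766.0 × 2420 / (7.78 × 7350) = 32.42 m³/d.

Q_w ≈ 32.4 m³/d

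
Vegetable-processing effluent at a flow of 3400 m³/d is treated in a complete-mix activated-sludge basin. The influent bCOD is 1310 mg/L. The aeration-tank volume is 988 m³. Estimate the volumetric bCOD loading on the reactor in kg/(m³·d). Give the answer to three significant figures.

L_v = Q S₀ / V = 3400 × 1310 × 10⁻³ / 988.0 = 4.508 kg/(m³·d).

L_v ≈ 4.51 kg bCOD/(m³·d)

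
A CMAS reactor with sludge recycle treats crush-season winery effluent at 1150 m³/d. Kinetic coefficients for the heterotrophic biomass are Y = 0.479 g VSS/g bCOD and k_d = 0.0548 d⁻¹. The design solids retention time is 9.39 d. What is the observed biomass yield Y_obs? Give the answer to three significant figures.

The observed yield is Y_obs = Y/(1 + k_d·θ_c) = 0.479 / (1 + 0.0548 × 9.39) = 0.479 / 1.515 = 0.3163 g VSS per g bCOD removed.

Y_obs ≈ 0.316 g VSS/g bCOD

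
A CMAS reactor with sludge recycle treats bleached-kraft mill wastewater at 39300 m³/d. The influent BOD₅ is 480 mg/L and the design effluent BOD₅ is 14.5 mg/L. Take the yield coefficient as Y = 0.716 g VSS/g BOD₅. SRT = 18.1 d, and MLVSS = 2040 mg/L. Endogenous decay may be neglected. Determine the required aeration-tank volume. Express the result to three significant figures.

V ≈ 116000 m³

With k_d = 0 the design equation reduces to V = Y Q (S₀−S) θ_c / X = 0.716 × 39300 × (480 − 14.5) × 18.1 / 2040 = 116218 m³.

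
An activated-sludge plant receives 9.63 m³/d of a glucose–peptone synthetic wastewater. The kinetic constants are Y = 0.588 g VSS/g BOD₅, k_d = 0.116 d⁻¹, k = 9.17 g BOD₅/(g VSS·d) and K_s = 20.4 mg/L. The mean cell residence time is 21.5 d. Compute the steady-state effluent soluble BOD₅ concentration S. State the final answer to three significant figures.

S ≈ 0.634 mg/L

From the Monod/SRT balance for a CMAS, S = K_s·(1+k_d θ_c)/[θ_c·(Y k − k_d) − 1] = 20.4 × (1 + 0.116 × 21.5) / [21.5 × (0.588 × 9.17 − 0.116) − 1] = 71.28 / 112.4 = 0.6340 mg/L.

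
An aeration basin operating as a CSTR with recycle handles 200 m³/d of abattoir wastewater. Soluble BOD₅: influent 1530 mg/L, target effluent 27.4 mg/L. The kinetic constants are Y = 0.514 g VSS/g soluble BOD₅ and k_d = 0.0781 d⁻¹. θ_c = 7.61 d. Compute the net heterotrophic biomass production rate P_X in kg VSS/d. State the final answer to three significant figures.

Y_obs = Y / (1 + k_d θ_c) = 0.514 / (1 + 0.0781 × 7.61) = 0.514 / 1.594 = 0.3224.
Mass of soluble BOD₅ removed per day: Q(S₀ − S) = 200 × 1503 g/m³ = 300.5 kg/d.
Net biomass production P_X = Y_obs × Q·(S₀ − S) = 0.3224 × 300.5 = 96.88 kg VSS/d.

P_X ≈ 96.9 kg VSS/d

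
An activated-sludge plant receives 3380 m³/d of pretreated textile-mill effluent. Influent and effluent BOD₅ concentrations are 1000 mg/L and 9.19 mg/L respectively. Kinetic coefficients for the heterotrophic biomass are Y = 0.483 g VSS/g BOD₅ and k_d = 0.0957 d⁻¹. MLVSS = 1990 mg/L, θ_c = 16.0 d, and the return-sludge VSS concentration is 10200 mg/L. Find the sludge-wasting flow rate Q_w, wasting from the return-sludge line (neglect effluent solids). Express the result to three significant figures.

Rearranging the biomass balance for a CMAS with decay, V = Y·Q·ΔS·θ_c / [X·(1+k_d θ_c)] = 0.483 × 3380 × (1000 − 9.19) × 16.0 / [1990 × (1 + 0.0957 × 16.0)] = 2.59×10^7 / 5037 = 5138 m³.
θ_c = V·X/(Q_w·X_r) when wasting from the recycle, so Q_w = V·X/(θ_c·X_r) = 5138 × 1990 / (16.0 × 10200) = 62.65 m³/d.

Q_w ≈ 62.7 m³/d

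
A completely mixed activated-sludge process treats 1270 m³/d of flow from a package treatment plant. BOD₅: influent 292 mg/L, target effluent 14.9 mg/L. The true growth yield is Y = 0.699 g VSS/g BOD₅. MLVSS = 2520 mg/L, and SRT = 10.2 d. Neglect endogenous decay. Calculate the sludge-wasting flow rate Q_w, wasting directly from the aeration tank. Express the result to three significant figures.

Biomass mass balance (decay neglected): V·X = Y·Q·(S₀ − S)·θ_c, so V = 0.699 × 1270 × (292 − 14.9) × 10.2 / 2520 = 995.7 m³.
For wasting at MLVSS concentration, Q_w = V/θ_c = 995.7/10.2 = 97.62 m³/d.

Q_w ≈ 97.6 m³/d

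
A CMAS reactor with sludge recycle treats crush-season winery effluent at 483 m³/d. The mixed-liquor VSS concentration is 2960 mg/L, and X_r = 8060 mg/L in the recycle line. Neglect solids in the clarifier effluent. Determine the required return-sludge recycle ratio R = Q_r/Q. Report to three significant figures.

Solids balance on the clarifier gives (1+R)X = R·X_r, so R = X/(X_r − X) = 2960 / (8060 − 2960) = 0.5804.

R ≈ 0.580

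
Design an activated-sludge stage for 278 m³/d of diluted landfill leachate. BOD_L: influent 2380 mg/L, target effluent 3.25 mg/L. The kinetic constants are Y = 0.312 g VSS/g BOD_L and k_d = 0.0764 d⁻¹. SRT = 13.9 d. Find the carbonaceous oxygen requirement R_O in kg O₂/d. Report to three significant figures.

R_O ≈ 519 kg O₂/d

Correct the yield for decay: Y_obs = Y/(1 + k_d θ_c) = 0.312 / (1 + 0.0764 × 13.9) = 0.312 / 2.062 = 0.1513.
Substrate removed = Q·(S₀ − S) = 278 m³/d × (2380 − 3.25) g/m³ = 6.61×10^5 g/d = 660.7 kg/d.
Net sludge production P_X = 0.1513 × 660.7 = 99.98 kg VSS/d.
R_O = Q·(S₀ − S) − 1.42·P_X = 660.7 − 1.42 × 99.98 = 518.8 kg O₂/d.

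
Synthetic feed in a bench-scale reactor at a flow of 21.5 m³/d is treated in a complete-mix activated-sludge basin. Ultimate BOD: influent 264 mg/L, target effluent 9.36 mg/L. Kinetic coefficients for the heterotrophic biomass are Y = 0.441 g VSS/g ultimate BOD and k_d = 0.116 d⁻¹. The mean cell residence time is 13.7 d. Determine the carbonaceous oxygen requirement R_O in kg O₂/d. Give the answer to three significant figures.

R_O ≈ 4.15 kg O₂/d

Correct the yield for decay: Y_obs = Y/(1 + k_d θ_c) = 0.441 / (1 + 0.116 × 13.7) = 0.441 / 2.589 = 0.1703.
Q·(S₀ − S) = 21.5 × (264 − 9.36) × 10⁻³ = 5.475 kg/d removed.
P_X = Y_obs·Q·(S₀ − S) = 0.1703 × 5.475 = 0.9325 kg VSS/d.
R_O = Q·ΔS − 1.42 P_X = 5.475 − 1.324 = 4.151 kg O₂/d.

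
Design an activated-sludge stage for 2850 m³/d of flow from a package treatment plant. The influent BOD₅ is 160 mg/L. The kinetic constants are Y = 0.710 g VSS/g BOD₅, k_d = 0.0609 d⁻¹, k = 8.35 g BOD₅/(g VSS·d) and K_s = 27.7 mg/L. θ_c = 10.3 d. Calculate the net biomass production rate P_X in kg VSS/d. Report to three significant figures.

For a completely mixed reactor with recycle the Lawrence–McCarty relation gives S = K_s·(1 + k_d·θ_c) / [θ_c·(Y·k − k_d) − 1] = 27.7 × (1 + 0.0609 × 10.3) / [10.3 × (0.710 × 8.35 − 0.0609) − 1] = 45.08 / 59.44 = 0.7584 mg/L.
Correct the yield for decay: Y_obs = Y/(1 + k_d θ_c) = 0.710 / (1 + 0.0609 × 10.3) = 0.710 / 1.627 = 0.4363.
Mass of BOD₅ removed per day: Q(S₀ − S) = 2850 × 159.2 g/m³ = 453.8 kg/d.
So the net sludge growth is P_X = 0.4363 × 453.8 = 198.0 kg VSS/d.

P_X ≈ 198 kg VSS/d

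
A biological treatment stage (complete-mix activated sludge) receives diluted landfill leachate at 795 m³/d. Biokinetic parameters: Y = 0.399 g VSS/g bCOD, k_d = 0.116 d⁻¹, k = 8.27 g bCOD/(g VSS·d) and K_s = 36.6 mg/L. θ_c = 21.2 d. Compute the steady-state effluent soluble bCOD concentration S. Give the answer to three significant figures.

For a completely mixed reactor with recycle the Lawrence–McCarty relation gives S = K_s·(1 + k_d·θ_c) / [θ_c·(Y·k − k_d) − 1] = 36.6 × (1 + 0.116 × 21.2) / [21.2 × (0.399 × 8.27 − 0.116) − 1] = 126.6 / 66.50 = 1.904 mg/L.

S ≈ 1.90 mg/L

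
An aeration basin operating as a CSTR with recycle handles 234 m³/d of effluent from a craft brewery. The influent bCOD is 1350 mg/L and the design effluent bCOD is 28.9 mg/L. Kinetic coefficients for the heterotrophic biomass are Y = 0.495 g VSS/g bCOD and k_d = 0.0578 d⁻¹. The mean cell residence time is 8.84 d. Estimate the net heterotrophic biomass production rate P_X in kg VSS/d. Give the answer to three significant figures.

The observed yield is Y_obs = Y/(1 + k_d·θ_c) = 0.495 / (1 + 0.0578 × 8.84) = 0.495 / 1.511 = 0.3276 g VSS per g bCOD removed.
Mass of bCOD removed per day: Q(S₀ − S) = 234 × 1321 g/m³ = 309.1 kg/d.
Biomass produced: P_X = Y_obs·Q·ΔS = 0.3276 × 309.1 ≈ 101.3 kg VSS/d.

P_X ≈ 101 kg VSS/d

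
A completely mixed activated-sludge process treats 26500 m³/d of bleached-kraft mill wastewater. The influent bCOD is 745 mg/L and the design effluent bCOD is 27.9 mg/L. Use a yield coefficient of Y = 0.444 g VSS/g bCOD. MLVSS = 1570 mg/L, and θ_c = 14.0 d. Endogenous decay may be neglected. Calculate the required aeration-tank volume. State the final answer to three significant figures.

V ≈ 75200 m³

Biomass mass balance (decay neglected): V·X = Y·Q·(S₀ − S)·θ_c, so V = 0.444 × 26500 × (745 − 27.9) × 14.0 / 1570 = 75238 m³.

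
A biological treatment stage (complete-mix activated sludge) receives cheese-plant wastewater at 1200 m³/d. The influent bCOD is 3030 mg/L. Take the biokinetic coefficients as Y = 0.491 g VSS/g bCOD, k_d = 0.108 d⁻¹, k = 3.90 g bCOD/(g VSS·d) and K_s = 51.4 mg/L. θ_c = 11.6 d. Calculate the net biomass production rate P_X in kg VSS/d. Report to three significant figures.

From the Monod/SRT balance for a CMAS, S = K_s·(1+k_d θ_c)/[θ_c·(Y k − k_d) − 1] = 51.4 × (1 + 0.108 × 11.6) / [11.6 × (0.491 × 3.90 − 0.108) − 1] = 115.8 / 19.96 = 5.801 mg/L.
Observed yield with endogenous decay: Y_obs = Y / (1 + k_d·θ_c) = 0.491 / (1 + 0.108 × 11.6) = 0.491 / 2.253 = 0.2180 g VSS/g bCOD.
ΔS = 3030 − 5.80 = 3024 mg/L, so the substrate removal rate is 1200 × 3024/1000 = 3629 kg bCOD/d.
P_X = Y_obs · Q(S₀ − S) = 0.2180 × 3629 = 791.0 kg VSS/d.

P_X ≈ 791 kg VSS/d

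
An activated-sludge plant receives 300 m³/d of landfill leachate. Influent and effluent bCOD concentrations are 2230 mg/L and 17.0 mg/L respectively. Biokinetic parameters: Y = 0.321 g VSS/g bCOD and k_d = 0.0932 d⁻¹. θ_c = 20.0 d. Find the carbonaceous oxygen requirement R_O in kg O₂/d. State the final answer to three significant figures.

Y_obs = Y / (1 + k_d θ_c) = 0.321 / (1 + 0.0932 × 20.0) = 0.321 / 2.864 = 0.1121.
Substrate removed = Q·(S₀ − S) = 300 m³/d × (2230 − 17.0) g/m³ = 6.64×10^5 g/d = 663.9 kg/d.
Net sludge production P_X = 0.1121 × 663.9 = 74.41 kg VSS/d.
R_O = Q·ΔS − 1.42 P_X = 663.9 − 105.7 = 558.2 kg O₂/d.

R_O ≈ 558 kg O₂/d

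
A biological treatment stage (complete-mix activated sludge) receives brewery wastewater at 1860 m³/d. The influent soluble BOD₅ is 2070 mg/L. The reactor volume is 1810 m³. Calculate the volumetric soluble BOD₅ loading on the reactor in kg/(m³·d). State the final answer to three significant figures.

L_v ≈ 2.13 kg soluble BOD₅/(m³·d)

L_v = Q S₀ / V = 1860 × 2070 × 10⁻³ / 1810 = 2.127 kg/(m³·d).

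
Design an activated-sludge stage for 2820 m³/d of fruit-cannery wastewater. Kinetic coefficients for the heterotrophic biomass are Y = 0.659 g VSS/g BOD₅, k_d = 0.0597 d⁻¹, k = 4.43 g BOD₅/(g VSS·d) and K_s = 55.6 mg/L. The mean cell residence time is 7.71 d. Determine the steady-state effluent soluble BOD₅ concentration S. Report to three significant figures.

S ≈ 3.86 mg/L

For a completely mixed reactor with recycle the Lawrence–McCarty relation gives S = K_s·(1 + k_d·θ_c) / [θ_c·(Y·k − k_d) − 1] = 55.6 × (1 + 0.0597 × 7.71) / [7.71 × (0.659 × 4.43 − 0.0597) − 1] = 81.19 / 21.05 = 3.857 mg/L.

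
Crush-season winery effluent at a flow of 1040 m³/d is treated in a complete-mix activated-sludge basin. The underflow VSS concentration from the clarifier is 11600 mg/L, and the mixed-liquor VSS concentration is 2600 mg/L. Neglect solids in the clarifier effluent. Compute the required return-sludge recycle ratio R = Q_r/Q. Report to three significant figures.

Mass balance around the secondary clarifier (neglecting effluent solids): R = X / (X_r − X) = 2600 / (11600 − 2600) = 0.2889.

R ≈ 0.289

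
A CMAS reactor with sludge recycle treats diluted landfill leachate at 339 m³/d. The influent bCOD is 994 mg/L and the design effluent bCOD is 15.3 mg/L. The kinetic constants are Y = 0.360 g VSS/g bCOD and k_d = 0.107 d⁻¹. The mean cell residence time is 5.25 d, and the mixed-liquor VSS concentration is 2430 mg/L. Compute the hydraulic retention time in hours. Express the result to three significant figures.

From the SRT design equation V = Y Q (S₀−S) θ_c / [X (1 + k_d θ_c)] = 0.360 × 339 × (994 − 15.3) × 5.25 / [2430 × (1 + 0.107 × 5.25)] = 6.27×10^5 / 3795 = 165.2 m³.
τ = V/Q = 165.2/339 = 0.4874 d, or 11.70 h.

τ ≈ 11.7 h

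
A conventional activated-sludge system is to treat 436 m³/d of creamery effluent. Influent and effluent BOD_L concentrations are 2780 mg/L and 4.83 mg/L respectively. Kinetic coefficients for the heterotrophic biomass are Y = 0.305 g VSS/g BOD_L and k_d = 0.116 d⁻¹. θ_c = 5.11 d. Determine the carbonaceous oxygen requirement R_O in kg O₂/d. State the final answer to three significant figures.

R_O ≈ 881 kg O₂/d

Y_obs = Y / (1 + k_d θ_c) = 0.305 / (1 + 0.116 × 5.11) = 0.305 / 1.593 = 0.1915.
Substrate removed = Q·(S₀ − S) = 436 m³/d × (2780 − 4.83) g/m³ = 1.21×10^6 g/d = 1210 kg/d.
P_X = Y_obs·Q·(S₀ − S) = 0.1915 × 1210 = 231.7 kg VSS/d.
R_O = Q·(S₀ − S) − 1.42·P_X = 1210 − 1.42 × 231.7 = 881.0 kg O₂/d.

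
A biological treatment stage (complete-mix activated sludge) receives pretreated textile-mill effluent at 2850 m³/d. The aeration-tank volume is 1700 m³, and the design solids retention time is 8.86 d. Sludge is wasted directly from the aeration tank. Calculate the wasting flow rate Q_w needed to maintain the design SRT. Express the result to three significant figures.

Wasting from the aeration tank: Q_w = V / θ_c = 1700 / 8.86 = 191.9 m³/d.

Q_w ≈ 192 m³/d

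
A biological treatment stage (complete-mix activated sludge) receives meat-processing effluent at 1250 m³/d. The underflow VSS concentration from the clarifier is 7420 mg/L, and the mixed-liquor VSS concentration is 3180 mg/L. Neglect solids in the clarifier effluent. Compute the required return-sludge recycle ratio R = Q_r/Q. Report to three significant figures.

R = Q_r/Q = X/(X_r − X) = 3180 / (7420 − 3180) = 0.7500.

R ≈ 0.750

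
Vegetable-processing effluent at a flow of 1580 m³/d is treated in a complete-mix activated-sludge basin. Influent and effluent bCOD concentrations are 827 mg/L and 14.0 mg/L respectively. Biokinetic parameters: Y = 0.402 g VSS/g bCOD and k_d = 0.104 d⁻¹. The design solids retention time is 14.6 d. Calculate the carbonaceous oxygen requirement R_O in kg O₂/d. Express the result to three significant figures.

Y_obs = Y / (1 + k_d θ_c) = 0.402 / (1 + 0.104 × 14.6) = 0.402 / 2.518 = 0.1596.
ΔS = 827 − 14.0 = 813.0 mg/L, so the substrate removal rate is 1580 × 813.0/1000 = 1285 kg bCOD/d.
P_X = Y_obs·Q·(S₀ − S) = 0.1596 × 1285 = 205.0 kg VSS/d.
Carbonaceous O₂ demand = substrate oxidised − cell-mass equivalent = 1285 − 1.42 × 205.0 = 993.4 kg O₂/d.

R_O ≈ 993 kg O₂/d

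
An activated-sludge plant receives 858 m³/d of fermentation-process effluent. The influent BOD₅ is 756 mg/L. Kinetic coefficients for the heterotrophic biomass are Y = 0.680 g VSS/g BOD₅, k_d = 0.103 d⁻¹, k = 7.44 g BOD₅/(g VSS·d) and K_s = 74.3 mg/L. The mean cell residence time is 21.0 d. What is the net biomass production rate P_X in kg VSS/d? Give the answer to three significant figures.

For a completely mixed reactor with recycle the Lawrence–McCarty relation gives S = K_s·(1 + k_d·θ_c) / [θ_c·(Y·k − k_d) − 1] = 74.3 × (1 + 0.103 × 21.0) / [21.0 × (0.680 × 7.44 − 0.103) − 1] = 235.0 / 103.1 = 2.280 mg/L.
Correct the yield for decay: Y_obs = Y/(1 + k_d θ_c) = 0.680 / (1 + 0.103 × 21.0) = 0.680 / 3.163 = 0.2150.
Substrate removed = Q·(S₀ − S) = 858 m³/d × (756 − 2.28) g/m³ = 6.47×10^5 g/d = 646.7 kg/d.
So the net sludge growth is P_X = 0.2150 × 646.7 = 139.0 kg VSS/d.

P_X ≈ 139 kg VSS/d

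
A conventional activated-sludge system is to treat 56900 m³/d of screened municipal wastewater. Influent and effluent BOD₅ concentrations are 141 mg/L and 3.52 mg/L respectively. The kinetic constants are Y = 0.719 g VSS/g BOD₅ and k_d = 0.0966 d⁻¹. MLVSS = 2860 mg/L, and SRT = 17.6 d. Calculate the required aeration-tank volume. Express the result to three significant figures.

Rearranging the biomass balance for a CMAS with decay, V = Y·Q·ΔS·θ_c / [X·(1+k_d θ_c)] = 0.719 × 56900 × (141 − 3.52) × 17.6 / [2860 × (1 + 0.0966 × 17.6)] = 9.9×10^7 / 7722 = 12819 m³.

V ≈ 12800 m³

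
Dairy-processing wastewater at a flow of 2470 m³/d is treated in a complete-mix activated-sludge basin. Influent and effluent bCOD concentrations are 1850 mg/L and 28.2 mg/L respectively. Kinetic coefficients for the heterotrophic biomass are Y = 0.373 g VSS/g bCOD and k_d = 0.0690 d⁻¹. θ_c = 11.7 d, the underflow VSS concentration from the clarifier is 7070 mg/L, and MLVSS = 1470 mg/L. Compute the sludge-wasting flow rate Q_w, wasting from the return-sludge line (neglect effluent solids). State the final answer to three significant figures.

From the SRT design equation V = Y Q (S₀−S) θ_c / [X (1 + k_d θ_c)] = 0.373 × 2470 × (1850 − 28.2) × 11.7 / [1470 × (1 + 0.0690 × 11.7)] = 1.96×10^7 / 2657 = 7392 m³.
Q_w = (V·X)/(θ_c X_r) = 7392 × 1470 / (11.7 × 7070) = 131.4 m³/d.

Q_w ≈ 131 m³/d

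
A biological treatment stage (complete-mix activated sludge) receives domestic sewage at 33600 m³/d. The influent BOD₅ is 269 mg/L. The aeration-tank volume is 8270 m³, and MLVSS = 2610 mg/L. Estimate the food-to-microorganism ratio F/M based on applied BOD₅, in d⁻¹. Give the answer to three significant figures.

F/M = applied load / biomass = Q·S₀/(V·X) = 33600 × 269 / (8270 × 2610) = 0.4187 d⁻¹.

F/M ≈ 0.419 d⁻¹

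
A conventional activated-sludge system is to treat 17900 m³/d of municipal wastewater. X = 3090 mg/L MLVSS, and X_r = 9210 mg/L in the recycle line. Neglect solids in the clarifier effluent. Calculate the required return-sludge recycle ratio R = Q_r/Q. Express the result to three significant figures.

Mass balance around the secondary clarifier (neglecting effluent solids): R = X / (X_r − X) = 3090 / (9210 − 3090) = 0.5049.

R ≈ 0.505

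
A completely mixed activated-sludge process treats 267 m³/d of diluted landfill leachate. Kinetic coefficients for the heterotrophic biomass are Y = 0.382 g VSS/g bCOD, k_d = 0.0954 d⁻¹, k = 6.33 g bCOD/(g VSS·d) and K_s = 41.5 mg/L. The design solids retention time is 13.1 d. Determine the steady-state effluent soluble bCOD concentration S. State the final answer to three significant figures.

Effluent substrate depends only on kinetics and SRT: S = K_s(1 + k_d θ_c) / [θ_c(Yk − k_d) − 1] = 41.5 × (1 + 0.0954 × 13.1) / [13.1 × (0.382 × 6.33 − 0.0954) − 1] = 93.36 / 29.43 = 3.173 mg/L.

S ≈ 3.17 mg/L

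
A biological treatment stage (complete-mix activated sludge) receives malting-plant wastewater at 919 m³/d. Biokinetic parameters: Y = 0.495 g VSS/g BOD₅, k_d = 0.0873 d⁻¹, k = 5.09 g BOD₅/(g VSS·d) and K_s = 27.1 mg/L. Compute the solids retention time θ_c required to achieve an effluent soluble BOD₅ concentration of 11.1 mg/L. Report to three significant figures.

From 1/θ_c = Y·k·S/(K_s + S) − k_d: Y·k·S/(K_s+S) = 0.495 × 5.09 × 11.1 / (27.1 + 11.1) = 0.7321 d⁻¹.
1/θ_c = 0.7321 − 0.0873 = 0.6448 d⁻¹, so θ_c = 1.551 d.

θ_c ≈ 1.55 d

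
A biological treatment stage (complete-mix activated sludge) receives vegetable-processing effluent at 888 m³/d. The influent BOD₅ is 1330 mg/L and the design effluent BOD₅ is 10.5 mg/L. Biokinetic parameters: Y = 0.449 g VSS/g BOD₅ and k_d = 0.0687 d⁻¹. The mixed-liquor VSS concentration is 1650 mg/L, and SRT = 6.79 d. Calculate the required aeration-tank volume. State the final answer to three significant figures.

V ≈ 1480 m³

Steady-state biomass mass balance: V·X·(1 + k_d·θ_c) = Y·Q·(S₀ − S)·θ_c, so V = 0.449 × 888 × (1330 − 10.5) × 6.79 / [1650 × (1 + 0.0687 × 6.79)] = 3.57×10^6 / 2420 = 1476 m³.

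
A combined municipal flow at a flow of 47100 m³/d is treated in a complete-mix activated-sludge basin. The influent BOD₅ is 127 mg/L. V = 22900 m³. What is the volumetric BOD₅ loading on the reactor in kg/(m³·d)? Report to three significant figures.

L_v ≈ 0.261 kg BOD₅/(m³·d)

Volumetric loading L_v = Q·S₀ / V = 47100 × 127 g/m³ / 22900 m³ = 261.2 g/(m³·d) = 0.2612 kg BOD₅/(m³·d).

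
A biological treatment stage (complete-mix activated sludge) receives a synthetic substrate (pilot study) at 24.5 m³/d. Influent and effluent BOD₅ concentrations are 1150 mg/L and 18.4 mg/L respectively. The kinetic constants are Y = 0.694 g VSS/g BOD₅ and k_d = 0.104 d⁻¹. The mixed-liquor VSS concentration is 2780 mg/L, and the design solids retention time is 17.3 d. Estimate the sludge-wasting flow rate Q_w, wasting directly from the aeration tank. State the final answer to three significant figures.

Q_w ≈ 2.47 m³/d

Rearranging the biomass balance for a CMAS with decay, V = Y·Q·ΔS·θ_c / [X·(1+k_d θ_c)] = 0.694 × 24.5 × (1150 − 18.4) × 17.3 / [2780 × (1 + 0.104 × 17.3)] = 3.33×10^5 / 7782 = 42.77 m³.
For wasting at MLVSS concentration, Q_w = V/θ_c = 42.77/17.3 = 2.473 m³/d.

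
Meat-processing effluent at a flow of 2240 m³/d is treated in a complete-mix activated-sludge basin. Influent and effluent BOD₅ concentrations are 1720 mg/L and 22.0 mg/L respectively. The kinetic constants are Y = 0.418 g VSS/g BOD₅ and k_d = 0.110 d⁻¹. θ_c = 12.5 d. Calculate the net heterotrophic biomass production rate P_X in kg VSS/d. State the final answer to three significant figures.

P_X ≈ 669 kg VSS/d

Correct the yield for decay: Y_obs = Y/(1 + k_d θ_c) = 0.418 / (1 + 0.110 × 12.5) = 0.418 / 2.375 = 0.1760.
Q·(S₀ − S) = 2240 × (1720 − 22.0) × 10⁻³ = 3804 kg/d removed.
Net biomass production P_X = Y_obs × Q·(S₀ − S) = 0.1760 × 3804 = 669.4 kg VSS/d.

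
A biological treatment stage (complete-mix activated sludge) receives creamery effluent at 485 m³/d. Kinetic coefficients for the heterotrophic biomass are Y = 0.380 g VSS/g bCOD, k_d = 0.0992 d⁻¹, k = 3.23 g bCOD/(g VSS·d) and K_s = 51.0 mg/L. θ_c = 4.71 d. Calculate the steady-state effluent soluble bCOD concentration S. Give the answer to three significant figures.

S ≈ 17.3 mg/L

Effluent substrate depends only on kinetics and SRT: S = K_s(1 + k_d θ_c) / [θ_c(Yk − k_d) − 1] = 51.0 × (1 + 0.0992 × 4.71) / [4.71 × (0.380 × 3.23 − 0.0992) − 1] = 74.83 / 4.314 = 17.35 mg/L.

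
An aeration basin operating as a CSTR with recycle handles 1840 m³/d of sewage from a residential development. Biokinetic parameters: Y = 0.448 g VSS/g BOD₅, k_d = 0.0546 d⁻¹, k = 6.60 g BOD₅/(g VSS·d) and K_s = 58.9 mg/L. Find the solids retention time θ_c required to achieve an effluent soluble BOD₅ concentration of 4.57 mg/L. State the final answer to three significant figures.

θ_c ≈ 6.32 d

At the target effluent, Y k S/(K_s+S) = 0.448×6.60×4.57/63.47 = 0.2129 d⁻¹.
Then 1/θ_c = μ − k_d = 0.2129 − 0.0546 = 0.1583 d⁻¹, giving θ_c = 6.317 d.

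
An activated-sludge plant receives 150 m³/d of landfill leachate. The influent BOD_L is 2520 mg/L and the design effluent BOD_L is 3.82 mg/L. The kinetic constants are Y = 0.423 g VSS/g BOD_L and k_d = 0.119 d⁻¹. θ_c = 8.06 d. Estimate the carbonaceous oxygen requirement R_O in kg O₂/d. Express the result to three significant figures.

R_O ≈ 262 kg O₂/d

Y_obs = Y / (1 + k_d θ_c) = 0.423 / (1 + 0.119 × 8.06) = 0.423 / 1.959 = 0.2159.
ΔS = 2520 − 3.82 = 2516 mg/L, so the substrate removal rate is 150 × 2516/1000 = 377.4 kg BOD_L/d.
P_X = Y_obs·Q·(S₀ − S) = 0.2159 × 377.4 = 81.49 kg VSS/d.
Carbonaceous O₂ demand = substrate oxidised − cell-mass equivalent = 377.4 − 1.42 × 81.49 = 261.7 kg O₂/d.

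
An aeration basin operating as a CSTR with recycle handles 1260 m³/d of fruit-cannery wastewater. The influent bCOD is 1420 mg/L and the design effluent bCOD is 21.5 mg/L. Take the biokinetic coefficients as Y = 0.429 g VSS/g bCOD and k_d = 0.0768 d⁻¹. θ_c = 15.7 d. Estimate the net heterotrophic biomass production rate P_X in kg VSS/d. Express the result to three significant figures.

Correct the yield for decay: Y_obs = Y/(1 + k_d θ_c) = 0.429 / (1 + 0.0768 × 15.7) = 0.429 / 2.206 = 0.1945.
ΔS = 1420 − 21.5 = 1398 mg/L, so the substrate removal rate is 1260 × 1398/1000 = 1762 kg bCOD/d.
Biomass produced: P_X = Y_obs·Q·ΔS = 0.1945 × 1762 ≈ 342.7 kg VSS/d.

P_X ≈ 343 kg VSS/d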